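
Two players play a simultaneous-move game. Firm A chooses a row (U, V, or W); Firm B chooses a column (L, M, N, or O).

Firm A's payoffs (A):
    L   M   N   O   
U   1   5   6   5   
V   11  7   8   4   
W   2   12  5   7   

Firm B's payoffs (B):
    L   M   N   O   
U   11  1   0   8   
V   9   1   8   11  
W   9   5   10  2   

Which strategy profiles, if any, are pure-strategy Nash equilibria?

None

A profile is a Nash equilibrium when each player is best-responding to the other.
Firm A's best responses — vs L: V (payoff 11); vs M: W (payoff 12); vs N: V (payoff 8); vs O: W (payoff 7).
Firm B's best responses — vs U: L (payoff 11); vs V: O (payoff 11); vs W: N (payoff 10).
No cell has both players best-responding. For instance, Firm A's best reply to M is W, but against W Firm B prefers N over M.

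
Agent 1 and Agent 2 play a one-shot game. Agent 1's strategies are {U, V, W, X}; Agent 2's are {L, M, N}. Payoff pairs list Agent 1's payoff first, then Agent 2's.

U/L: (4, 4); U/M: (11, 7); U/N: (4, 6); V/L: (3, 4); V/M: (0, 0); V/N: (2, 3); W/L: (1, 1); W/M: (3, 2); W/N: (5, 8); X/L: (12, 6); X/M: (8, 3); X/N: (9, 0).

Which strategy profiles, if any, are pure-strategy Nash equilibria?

(U, M) and (X, L)

Check mutual best responses: a cell is a NE iff neither player can gain by unilaterally deviating.
Agent 1's best responses — vs L: X (payoff 12); vs M: U (payoff 11); vs N: X (payoff 9).
Agent 2's best responses — vs U: M (payoff 7); vs V: L (payoff 4); vs W: N (payoff 8); vs X: L (payoff 6).
Mutual best responses occur at (U, M) and (X, L); at each, neither player gains by switching.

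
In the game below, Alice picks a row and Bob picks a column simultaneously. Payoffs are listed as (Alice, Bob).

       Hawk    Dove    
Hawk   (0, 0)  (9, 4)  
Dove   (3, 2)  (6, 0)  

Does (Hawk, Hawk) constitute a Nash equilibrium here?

Holding Bob at Hawk: Alice gets 0 from Hawk but could get 3 by switching to Dove. Alice has a profitable deviation.

No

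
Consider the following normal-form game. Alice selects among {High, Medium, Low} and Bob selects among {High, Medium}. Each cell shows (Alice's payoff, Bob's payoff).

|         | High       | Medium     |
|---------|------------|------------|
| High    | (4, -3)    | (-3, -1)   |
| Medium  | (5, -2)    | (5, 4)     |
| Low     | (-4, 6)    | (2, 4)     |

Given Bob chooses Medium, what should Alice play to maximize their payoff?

With Bob fixed at Medium, Alice's payoffs are: High → -3, Medium → 5, Low → 2.
The maximum is 5, achieved by Medium.

Medium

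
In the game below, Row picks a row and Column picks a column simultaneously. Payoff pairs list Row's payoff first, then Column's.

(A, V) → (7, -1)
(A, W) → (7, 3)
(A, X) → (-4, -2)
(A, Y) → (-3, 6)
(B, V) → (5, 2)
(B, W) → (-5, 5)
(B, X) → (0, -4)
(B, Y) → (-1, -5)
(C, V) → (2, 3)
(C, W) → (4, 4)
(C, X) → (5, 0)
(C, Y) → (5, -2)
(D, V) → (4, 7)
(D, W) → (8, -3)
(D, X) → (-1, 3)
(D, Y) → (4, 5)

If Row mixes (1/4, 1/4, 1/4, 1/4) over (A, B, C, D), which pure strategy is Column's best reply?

V

Compute Column's expected payoff from each pure strategy against the given mix.
V: (1/4)·(-1) + (1/4)·2 + (1/4)·3 + (1/4)·7 = 11/4
W: (1/4)·3 + (1/4)·5 + (1/4)·4 + (1/4)·(-3) = 9/4
X: (1/4)·(-2) + (1/4)·(-4) + (1/4)·0 + (1/4)·3 = -3/4
Y: (1/4)·6 + (1/4)·(-5) + (1/4)·(-2) + (1/4)·5 = 1
Highest expected payoff is 11/4, from V.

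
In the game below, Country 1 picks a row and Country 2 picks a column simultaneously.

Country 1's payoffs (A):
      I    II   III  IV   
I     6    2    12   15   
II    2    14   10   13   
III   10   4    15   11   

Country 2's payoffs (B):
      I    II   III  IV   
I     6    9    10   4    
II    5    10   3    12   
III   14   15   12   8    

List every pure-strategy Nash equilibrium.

A profile is a Nash equilibrium when each player is best-responding to the other.
Country 1's best responses — vs I: III (payoff 10); vs II: II (payoff 14); vs III: III (payoff 15); vs IV: I (payoff 15).
Country 2's best responses — vs I: III (payoff 10); vs II: IV (payoff 12); vs III: II (payoff 15).
No cell has both players best-responding. For instance, Country 1's best reply to II is II, but against II Country 2 prefers IV over II.

There is no pure-strategy Nash equilibrium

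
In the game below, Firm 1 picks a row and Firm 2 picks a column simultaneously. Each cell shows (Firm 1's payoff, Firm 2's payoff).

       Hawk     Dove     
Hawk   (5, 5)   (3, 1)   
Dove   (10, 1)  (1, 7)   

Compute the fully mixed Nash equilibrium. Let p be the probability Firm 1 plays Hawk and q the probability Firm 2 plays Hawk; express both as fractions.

p = 3/5, q = 2/7

Each player's mixing probability is pinned down by making the *other* player indifferent.
Firm 2 indifferent between Hawk and Dove: p·5 + (1−p)·1 = p·1 + (1−p)·7 ⟹ 1 + 4p = 7 + (-6)p ⟹ p = 3/5.
Firm 1 indifferent between Hawk and Dove: q·5 + (1−q)·3 = q·10 + (1−q)·1 ⟹ 3 + 2q = 1 + 9q ⟹ q = 2/7.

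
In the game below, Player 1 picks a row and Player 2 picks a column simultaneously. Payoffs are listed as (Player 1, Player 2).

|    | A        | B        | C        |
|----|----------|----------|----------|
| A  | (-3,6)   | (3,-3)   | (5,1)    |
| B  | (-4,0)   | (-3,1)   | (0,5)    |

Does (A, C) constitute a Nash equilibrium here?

Holding Player 2 at C: Player 1 gets 5 from A, versus 0 from B. No profitable deviation for Player 1.
Holding Player 1 at A: Player 2 gets 1 from C but could get 6 by switching to A. Player 2 has a profitable deviation.

No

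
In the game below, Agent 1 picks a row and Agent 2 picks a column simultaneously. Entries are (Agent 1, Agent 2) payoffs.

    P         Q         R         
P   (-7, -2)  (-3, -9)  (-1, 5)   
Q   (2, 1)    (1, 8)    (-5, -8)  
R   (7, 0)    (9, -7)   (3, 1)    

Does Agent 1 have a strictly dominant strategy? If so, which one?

Check whether one of Agent 1's strategies beats all alternatives regardless of what the opponent does.
R strictly dominates: vs P: 7 > each of {-7, 2}; vs Q: 9 > each of {-3, 1}; vs R: 3 > each of {-1, -5}.

R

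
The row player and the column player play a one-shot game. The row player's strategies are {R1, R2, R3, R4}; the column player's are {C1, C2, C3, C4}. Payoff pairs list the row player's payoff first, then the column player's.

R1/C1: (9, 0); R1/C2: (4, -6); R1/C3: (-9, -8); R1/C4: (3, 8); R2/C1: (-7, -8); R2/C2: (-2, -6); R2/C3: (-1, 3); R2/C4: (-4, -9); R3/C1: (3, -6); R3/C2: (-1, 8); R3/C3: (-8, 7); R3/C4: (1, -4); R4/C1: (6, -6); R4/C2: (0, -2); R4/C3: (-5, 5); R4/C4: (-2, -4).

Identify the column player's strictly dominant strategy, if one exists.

A strategy is strictly dominant if it gives the column player a strictly higher payoff than every other strategy, against every choice by the opponent.
C1 is not dominant: against R1, C4 gives 8 > 0.
C2 is not dominant: against R1, C1 gives 0 > -6.
C3 is not dominant: against R1, C1 gives 0 > -8.
C4 is not dominant: against R2, C1 gives -8 > -9.
No single strategy is best against every opponent action.

None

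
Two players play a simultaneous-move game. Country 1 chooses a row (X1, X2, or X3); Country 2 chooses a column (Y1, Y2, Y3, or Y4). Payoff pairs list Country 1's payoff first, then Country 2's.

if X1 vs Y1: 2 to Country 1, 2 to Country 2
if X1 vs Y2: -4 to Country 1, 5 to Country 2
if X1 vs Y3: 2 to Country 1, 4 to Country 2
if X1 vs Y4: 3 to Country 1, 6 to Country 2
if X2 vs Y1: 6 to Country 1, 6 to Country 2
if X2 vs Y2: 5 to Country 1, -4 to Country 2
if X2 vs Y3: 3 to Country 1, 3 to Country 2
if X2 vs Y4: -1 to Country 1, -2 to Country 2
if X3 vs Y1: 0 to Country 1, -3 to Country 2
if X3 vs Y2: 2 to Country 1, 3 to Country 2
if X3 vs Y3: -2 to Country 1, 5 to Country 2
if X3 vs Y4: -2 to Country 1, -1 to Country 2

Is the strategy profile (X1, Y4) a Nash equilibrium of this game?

Yes

Holding Country 2 at Y4: Country 1 gets 3 from X1, versus -1 from X2, -2 from X3. No profitable deviation for Country 1.
Holding Country 1 at X1: Country 2 gets 6 from Y4, versus 2 from Y1, 5 from Y2, 4 from Y3. No profitable deviation for Country 2 either.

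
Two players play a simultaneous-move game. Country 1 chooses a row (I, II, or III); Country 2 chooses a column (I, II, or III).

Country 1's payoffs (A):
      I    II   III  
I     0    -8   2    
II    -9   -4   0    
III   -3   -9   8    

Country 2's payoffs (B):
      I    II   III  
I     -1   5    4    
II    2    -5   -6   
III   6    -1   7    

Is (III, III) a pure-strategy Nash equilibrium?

Yes

Holding Country 2 at III: Country 1 gets 8 from III, versus 2 from I, 0 from II. No profitable deviation for Country 1.
Holding Country 1 at III: Country 2 gets 7 from III, versus 6 from I, -1 from II. No profitable deviation for Country 2 either.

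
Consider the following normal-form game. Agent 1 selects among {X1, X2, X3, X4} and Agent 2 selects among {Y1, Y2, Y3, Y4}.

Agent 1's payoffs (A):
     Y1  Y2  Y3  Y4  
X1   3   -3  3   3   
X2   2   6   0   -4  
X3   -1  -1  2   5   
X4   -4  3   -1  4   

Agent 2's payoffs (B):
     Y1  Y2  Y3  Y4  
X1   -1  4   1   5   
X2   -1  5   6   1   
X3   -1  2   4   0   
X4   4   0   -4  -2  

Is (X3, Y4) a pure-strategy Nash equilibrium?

No

Holding Agent 2 at Y4: Agent 1 gets 5 from X3, versus 3 from X1, -4 from X2, 4 from X4. No profitable deviation for Agent 1.
Holding Agent 1 at X3: Agent 2 gets 0 from Y4 but could get 4 by switching to Y3. Agent 2 has a profitable deviation.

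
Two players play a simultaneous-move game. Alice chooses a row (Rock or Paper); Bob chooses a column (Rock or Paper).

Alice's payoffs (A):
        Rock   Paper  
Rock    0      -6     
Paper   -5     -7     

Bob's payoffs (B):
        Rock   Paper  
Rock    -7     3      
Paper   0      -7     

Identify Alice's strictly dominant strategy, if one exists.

Rock

A strategy is strictly dominant if it gives Alice a strictly higher payoff than every other strategy, against every choice by the opponent.
Rock strictly dominates: vs Rock: 0 > -5; vs Paper: -6 > -7.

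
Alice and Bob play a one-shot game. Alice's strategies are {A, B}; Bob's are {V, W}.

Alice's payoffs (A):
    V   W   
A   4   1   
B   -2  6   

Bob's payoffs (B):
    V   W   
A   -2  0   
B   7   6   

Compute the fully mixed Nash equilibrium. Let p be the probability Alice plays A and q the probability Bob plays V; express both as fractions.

p = 1/3, q = 5/11

Each player's mixing probability is pinned down by making the *other* player indifferent.
Bob indifferent between V and W: p·(-2) + (1−p)·7 = p·0 + (1−p)·6 ⟹ 7 + (-9)p = 6 + (-6)p ⟹ p = 1/3.
Alice indifferent between A and B: q·4 + (1−q)·1 = q·(-2) + (1−q)·6 ⟹ 1 + 3q = 6 + (-8)q ⟹ q = 5/11.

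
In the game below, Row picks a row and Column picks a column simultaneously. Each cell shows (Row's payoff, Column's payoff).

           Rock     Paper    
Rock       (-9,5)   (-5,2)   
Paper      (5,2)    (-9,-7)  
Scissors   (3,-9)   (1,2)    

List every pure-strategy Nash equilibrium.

Check mutual best responses: a cell is a NE iff neither player can gain by unilaterally deviating.
Row's best responses — vs Rock: Paper (payoff 5); vs Paper: Scissors (payoff 1).
Column's best responses — vs Rock: Rock (payoff 5); vs Paper: Rock (payoff 2); vs Scissors: Paper (payoff 2).
Mutual best responses occur at (Paper, Rock) and (Scissors, Paper); at each, neither player gains by switching.

(Paper, Rock) and (Scissors, Paper)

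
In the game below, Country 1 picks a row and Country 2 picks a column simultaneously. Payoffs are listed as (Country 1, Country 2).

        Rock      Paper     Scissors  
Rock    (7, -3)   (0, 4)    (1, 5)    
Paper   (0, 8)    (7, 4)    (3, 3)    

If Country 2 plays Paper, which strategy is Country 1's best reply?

Paper

With Country 2 fixed at Paper, Country 1's payoffs are: Rock → 0, Paper → 7.
The maximum is 7, achieved by Paper.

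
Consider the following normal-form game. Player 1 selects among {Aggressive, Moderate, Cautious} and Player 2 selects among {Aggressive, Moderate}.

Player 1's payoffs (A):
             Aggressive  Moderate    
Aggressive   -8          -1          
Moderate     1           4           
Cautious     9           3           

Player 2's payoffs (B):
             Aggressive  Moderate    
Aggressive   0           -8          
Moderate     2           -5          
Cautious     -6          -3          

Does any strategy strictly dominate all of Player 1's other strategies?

None

Check whether one of Player 1's strategies beats all alternatives regardless of what the opponent does.
Aggressive is not dominant: against Aggressive, Moderate gives 1 > -8.
Moderate is not dominant: against Aggressive, Cautious gives 9 > 1.
Cautious is not dominant: against Moderate, Moderate gives 4 > 3.
No single strategy is best against every opponent action.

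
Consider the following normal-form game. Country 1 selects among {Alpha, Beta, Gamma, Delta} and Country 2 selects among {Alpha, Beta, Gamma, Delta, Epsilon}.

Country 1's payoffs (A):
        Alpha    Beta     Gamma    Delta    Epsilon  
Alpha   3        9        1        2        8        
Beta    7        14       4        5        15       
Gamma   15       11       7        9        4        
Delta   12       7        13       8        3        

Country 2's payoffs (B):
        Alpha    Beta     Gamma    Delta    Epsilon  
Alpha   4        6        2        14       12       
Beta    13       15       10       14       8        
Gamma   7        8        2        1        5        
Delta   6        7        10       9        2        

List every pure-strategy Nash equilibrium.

(Beta, Beta) and (Delta, Gamma)

Check mutual best responses: a cell is a NE iff neither player can gain by unilaterally deviating.
Country 1's best responses — vs Alpha: Gamma (payoff 15); vs Beta: Beta (payoff 14); vs Gamma: Delta (payoff 13); vs Delta: Gamma (payoff 9); vs Epsilon: Beta (payoff 15).
Country 2's best responses — vs Alpha: Delta (payoff 14); vs Beta: Beta (payoff 15); vs Gamma: Beta (payoff 8); vs Delta: Gamma (payoff 10).
Mutual best responses occur at (Beta, Beta) and (Delta, Gamma); at each, neither player gains by switching.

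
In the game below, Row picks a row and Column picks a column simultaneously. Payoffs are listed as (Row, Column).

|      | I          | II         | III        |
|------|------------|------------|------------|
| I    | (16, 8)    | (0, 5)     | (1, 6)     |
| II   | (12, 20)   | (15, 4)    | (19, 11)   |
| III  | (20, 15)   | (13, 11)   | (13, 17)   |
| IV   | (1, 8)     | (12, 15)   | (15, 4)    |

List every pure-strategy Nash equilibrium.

There is no pure-strategy Nash equilibrium

Check mutual best responses: a cell is a NE iff neither player can gain by unilaterally deviating.
Row's best responses — vs I: III (payoff 20); vs II: II (payoff 15); vs III: II (payoff 19).
Column's best responses — vs I: I (payoff 8); vs II: I (payoff 20); vs III: III (payoff 17); vs IV: II (payoff 15).
No cell has both players best-responding. For instance, Row's best reply to III is II, but against II Column prefers I over III.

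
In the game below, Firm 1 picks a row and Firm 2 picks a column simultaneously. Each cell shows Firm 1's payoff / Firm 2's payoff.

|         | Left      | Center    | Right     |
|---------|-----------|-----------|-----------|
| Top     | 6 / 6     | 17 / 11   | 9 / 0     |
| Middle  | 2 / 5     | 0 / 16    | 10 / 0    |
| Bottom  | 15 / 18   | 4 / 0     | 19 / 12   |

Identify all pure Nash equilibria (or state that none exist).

(Top, Center) and (Bottom, Left)

A profile is a Nash equilibrium when each player is best-responding to the other.
Firm 1's best responses — vs Left: Bottom (payoff 15); vs Center: Top (payoff 17); vs Right: Bottom (payoff 19).
Firm 2's best responses — vs Top: Center (payoff 11); vs Middle: Center (payoff 16); vs Bottom: Left (payoff 18).
Mutual best responses occur at (Top, Center) and (Bottom, Left); at each, neither player gains by switching.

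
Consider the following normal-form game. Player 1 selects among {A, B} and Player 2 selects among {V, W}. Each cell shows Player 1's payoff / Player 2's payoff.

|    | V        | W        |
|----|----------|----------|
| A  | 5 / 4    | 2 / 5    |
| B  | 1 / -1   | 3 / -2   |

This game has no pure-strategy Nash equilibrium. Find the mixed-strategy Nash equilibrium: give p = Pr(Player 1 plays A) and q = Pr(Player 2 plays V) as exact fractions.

Each player's mixing probability is pinned down by making the *other* player indifferent.
Player 2 indifferent between V and W: p·4 + (1−p)·(-1) = p·5 + (1−p)·(-2) ⟹ (-1) + 5p = (-2) + 7p ⟹ p = 1/2.
Player 1 indifferent between A and B: q·5 + (1−q)·2 = q·1 + (1−q)·3 ⟹ 2 + 3q = 3 + (-2)q ⟹ q = 1/5.

p = 1/2, q = 1/5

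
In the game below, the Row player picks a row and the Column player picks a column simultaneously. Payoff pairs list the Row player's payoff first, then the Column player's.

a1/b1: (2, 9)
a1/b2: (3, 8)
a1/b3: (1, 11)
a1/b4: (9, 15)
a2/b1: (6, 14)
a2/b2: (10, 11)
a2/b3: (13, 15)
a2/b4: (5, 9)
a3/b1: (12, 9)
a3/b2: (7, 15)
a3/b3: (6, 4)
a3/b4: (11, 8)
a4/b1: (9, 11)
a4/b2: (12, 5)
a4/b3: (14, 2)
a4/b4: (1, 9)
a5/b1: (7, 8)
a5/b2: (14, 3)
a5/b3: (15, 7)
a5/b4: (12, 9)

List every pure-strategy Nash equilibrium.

Find each player's best response to every opponent strategy; NE are the intersections.
The Row player's best responses — vs b1: a3 (payoff 12); vs b2: a5 (payoff 14); vs b3: a5 (payoff 15); vs b4: a5 (payoff 12).
The Column player's best responses — vs a1: b4 (payoff 15); vs a2: b3 (payoff 15); vs a3: b2 (payoff 15); vs a4: b1 (payoff 11); vs a5: b4 (payoff 9).
The only mutual best response is (a5, b4); neither player gains by switching there.

(a5, b4)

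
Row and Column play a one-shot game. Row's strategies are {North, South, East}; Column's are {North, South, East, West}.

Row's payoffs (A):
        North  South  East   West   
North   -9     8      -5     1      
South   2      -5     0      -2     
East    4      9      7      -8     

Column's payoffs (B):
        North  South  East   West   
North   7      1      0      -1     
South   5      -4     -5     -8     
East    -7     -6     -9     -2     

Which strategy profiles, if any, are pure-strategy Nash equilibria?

Find each player's best response to every opponent strategy; NE are the intersections.
Row's best responses — vs North: East (payoff 4); vs South: East (payoff 9); vs East: East (payoff 7); vs West: North (payoff 1).
Column's best responses — vs North: North (payoff 7); vs South: North (payoff 5); vs East: West (payoff -2).
No cell has both players best-responding. For instance, Row's best reply to West is North, but against North Column prefers North over West.

None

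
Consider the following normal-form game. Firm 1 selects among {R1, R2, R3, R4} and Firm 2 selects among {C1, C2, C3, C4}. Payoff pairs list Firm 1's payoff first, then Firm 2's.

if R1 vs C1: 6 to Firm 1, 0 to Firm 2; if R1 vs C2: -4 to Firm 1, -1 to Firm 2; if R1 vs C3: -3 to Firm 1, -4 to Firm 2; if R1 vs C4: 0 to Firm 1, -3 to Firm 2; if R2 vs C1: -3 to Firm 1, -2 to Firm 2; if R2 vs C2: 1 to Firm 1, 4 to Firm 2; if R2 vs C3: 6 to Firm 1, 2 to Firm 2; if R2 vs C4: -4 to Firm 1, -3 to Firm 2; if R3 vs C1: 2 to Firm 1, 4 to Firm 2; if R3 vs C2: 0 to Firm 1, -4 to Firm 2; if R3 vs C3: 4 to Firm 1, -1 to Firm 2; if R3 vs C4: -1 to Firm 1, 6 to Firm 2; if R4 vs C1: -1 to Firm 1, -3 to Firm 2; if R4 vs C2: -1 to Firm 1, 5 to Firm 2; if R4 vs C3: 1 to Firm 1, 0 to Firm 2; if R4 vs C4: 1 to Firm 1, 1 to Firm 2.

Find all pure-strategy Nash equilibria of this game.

(R1, C1) and (R2, C2)

Find each player's best response to every opponent strategy; NE are the intersections.
Firm 1's best responses — vs C1: R1 (payoff 6); vs C2: R2 (payoff 1); vs C3: R2 (payoff 6); vs C4: R4 (payoff 1).
Firm 2's best responses — vs R1: C1 (payoff 0); vs R2: C2 (payoff 4); vs R3: C4 (payoff 6); vs R4: C2 (payoff 5).
Mutual best responses occur at (R1, C1) and (R2, C2); at each, neither player gains by switching.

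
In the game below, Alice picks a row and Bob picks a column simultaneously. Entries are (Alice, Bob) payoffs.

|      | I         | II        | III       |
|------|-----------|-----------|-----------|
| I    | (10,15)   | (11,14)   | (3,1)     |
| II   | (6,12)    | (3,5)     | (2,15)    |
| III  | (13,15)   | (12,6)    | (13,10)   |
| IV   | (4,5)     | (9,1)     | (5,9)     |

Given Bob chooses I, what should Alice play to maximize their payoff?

With Bob fixed at I, Alice's payoffs are: I → 10, II → 6, III → 13, IV → 4.
The maximum is 13, achieved by III.

III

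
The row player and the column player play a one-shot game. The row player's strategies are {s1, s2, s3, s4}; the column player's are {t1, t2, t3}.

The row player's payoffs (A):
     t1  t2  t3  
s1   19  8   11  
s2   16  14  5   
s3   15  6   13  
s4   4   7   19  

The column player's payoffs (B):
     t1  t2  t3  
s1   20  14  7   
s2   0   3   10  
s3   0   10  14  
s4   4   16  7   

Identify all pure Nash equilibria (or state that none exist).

Find each player's best response to every opponent strategy; NE are the intersections.
The row player's best responses — vs t1: s1 (payoff 19); vs t2: s2 (payoff 14); vs t3: s4 (payoff 19).
The column player's best responses — vs s1: t1 (payoff 20); vs s2: t3 (payoff 10); vs s3: t3 (payoff 14); vs s4: t2 (payoff 16).
The only mutual best response is (s1, t1); neither player gains by switching there.

(s1, t1)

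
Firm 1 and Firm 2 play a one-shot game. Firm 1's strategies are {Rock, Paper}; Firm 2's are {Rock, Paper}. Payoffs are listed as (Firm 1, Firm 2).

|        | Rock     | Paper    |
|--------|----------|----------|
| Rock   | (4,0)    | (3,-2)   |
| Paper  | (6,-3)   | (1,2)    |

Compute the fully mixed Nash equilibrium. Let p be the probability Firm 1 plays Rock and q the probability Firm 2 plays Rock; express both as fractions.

In a mixed NE each player is indifferent between their pure strategies, so the opponent's mix sets the indifference.
Firm 2 indifferent between Rock and Paper: p·0 + (1−p)·(-3) = p·(-2) + (1−p)·2 ⟹ (-3) + 3p = 2 + (-4)p ⟹ p = 5/7.
Firm 1 indifferent between Rock and Paper: q·4 + (1−q)·3 = q·6 + (1−q)·1 ⟹ 3 + 1q = 1 + 5q ⟹ q = 1/2.

p = 5/7, q = 1/2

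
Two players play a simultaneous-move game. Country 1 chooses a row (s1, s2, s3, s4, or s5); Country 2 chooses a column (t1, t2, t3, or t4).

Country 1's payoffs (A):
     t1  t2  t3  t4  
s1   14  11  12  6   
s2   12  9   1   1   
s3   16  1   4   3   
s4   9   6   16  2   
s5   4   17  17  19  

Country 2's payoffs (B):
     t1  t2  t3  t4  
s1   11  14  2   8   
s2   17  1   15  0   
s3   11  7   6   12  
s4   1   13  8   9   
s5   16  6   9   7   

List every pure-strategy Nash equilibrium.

No pure-strategy Nash equilibrium

A profile is a Nash equilibrium when each player is best-responding to the other.
Country 1's best responses — vs t1: s3 (payoff 16); vs t2: s5 (payoff 17); vs t3: s5 (payoff 17); vs t4: s5 (payoff 19).
Country 2's best responses — vs s1: t2 (payoff 14); vs s2: t1 (payoff 17); vs s3: t4 (payoff 12); vs s4: t2 (payoff 13); vs s5: t1 (payoff 16).
No cell has both players best-responding. For instance, Country 1's best reply to t2 is s5, but against s5 Country 2 prefers t1 over t2.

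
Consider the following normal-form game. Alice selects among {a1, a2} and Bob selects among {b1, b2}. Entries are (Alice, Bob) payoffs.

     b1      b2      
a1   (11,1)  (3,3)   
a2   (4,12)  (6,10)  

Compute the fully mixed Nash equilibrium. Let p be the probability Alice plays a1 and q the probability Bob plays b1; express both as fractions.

In a mixed NE each player is indifferent between their pure strategies, so the opponent's mix sets the indifference.
Bob indifferent between b1 and b2: p·1 + (1−p)·12 = p·3 + (1−p)·10 ⟹ 12 + (-11)p = 10 + (-7)p ⟹ p = 1/2.
Alice indifferent between a1 and a2: q·11 + (1−q)·3 = q·4 + (1−q)·6 ⟹ 3 + 8q = 6 + (-2)q ⟹ q = 3/10.

p = 1/2, q = 3/10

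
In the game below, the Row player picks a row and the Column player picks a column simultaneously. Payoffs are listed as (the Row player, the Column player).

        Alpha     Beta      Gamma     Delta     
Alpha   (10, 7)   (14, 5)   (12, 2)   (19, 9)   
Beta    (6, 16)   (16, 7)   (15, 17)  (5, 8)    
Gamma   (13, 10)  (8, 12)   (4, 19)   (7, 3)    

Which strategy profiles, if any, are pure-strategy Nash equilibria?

(Alpha, Delta) and (Beta, Gamma)

A profile is a Nash equilibrium when each player is best-responding to the other.
The Row player's best responses — vs Alpha: Gamma (payoff 13); vs Beta: Beta (payoff 16); vs Gamma: Beta (payoff 15); vs Delta: Alpha (payoff 19).
The Column player's best responses — vs Alpha: Delta (payoff 9); vs Beta: Gamma (payoff 17); vs Gamma: Gamma (payoff 19).
Mutual best responses occur at (Alpha, Delta) and (Beta, Gamma); at each, neither player gains by switching.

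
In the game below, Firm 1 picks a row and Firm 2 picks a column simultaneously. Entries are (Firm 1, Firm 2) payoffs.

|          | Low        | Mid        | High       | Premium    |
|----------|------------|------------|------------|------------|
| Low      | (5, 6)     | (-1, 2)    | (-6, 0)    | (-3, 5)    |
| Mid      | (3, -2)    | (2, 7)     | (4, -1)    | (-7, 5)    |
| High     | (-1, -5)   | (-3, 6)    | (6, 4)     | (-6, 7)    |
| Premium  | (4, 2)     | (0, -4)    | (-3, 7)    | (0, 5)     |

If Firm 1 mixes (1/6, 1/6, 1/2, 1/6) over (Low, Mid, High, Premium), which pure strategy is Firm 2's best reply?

Premium

Compute Firm 2's expected payoff from each pure strategy against the given mix.
Low: (1/6)·6 + (1/6)·(-2) + (1/2)·(-5) + (1/6)·2 = -3/2
Mid: (1/6)·2 + (1/6)·7 + (1/2)·6 + (1/6)·(-4) = 23/6
High: (1/6)·0 + (1/6)·(-1) + (1/2)·4 + (1/6)·7 = 3
Premium: (1/6)·5 + (1/6)·5 + (1/2)·7 + (1/6)·5 = 6
Highest expected payoff is 6, from Premium.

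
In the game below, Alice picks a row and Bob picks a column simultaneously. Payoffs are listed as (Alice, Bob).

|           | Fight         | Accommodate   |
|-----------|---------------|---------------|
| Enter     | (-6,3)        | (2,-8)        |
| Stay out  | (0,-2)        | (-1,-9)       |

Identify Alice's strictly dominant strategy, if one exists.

None

A strategy is strictly dominant if it gives Alice a strictly higher payoff than every other strategy, against every choice by the opponent.
Enter is not dominant: against Fight, Stay out gives 0 > -6.
Stay out is not dominant: against Accommodate, Enter gives 2 > -1.
No single strategy is best against every opponent action.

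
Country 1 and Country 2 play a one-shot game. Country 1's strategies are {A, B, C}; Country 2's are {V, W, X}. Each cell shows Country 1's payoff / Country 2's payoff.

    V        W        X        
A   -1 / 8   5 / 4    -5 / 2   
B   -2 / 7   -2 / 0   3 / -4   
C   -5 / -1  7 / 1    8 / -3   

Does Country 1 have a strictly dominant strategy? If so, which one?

No strictly dominant strategy

Check whether one of Country 1's strategies beats all alternatives regardless of what the opponent does.
A is not dominant: against W, C gives 7 > 5.
B is not dominant: against V, A gives -1 > -2.
C is not dominant: against V, A gives -1 > -5.
No single strategy is best against every opponent action.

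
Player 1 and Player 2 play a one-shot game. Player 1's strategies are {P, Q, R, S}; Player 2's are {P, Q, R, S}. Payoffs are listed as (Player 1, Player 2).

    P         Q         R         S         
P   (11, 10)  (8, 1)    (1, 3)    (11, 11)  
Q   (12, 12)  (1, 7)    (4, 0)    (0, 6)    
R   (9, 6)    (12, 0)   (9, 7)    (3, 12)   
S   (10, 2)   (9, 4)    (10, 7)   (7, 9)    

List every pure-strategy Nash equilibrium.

(P, S) and (Q, P)

Check mutual best responses: a cell is a NE iff neither player can gain by unilaterally deviating.
Player 1's best responses — vs P: Q (payoff 12); vs Q: R (payoff 12); vs R: S (payoff 10); vs S: P (payoff 11).
Player 2's best responses — vs P: S (payoff 11); vs Q: P (payoff 12); vs R: S (payoff 12); vs S: S (payoff 9).
Mutual best responses occur at (P, S) and (Q, P); at each, neither player gains by switching.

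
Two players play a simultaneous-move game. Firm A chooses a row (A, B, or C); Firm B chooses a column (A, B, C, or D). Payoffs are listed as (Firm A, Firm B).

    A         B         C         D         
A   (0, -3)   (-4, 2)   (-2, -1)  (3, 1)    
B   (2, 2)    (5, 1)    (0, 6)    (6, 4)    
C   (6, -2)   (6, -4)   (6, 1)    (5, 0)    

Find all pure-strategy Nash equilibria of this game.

(C, C)

Find each player's best response to every opponent strategy; NE are the intersections.
Firm A's best responses — vs A: C (payoff 6); vs B: C (payoff 6); vs C: C (payoff 6); vs D: B (payoff 6).
Firm B's best responses — vs A: B (payoff 2); vs B: C (payoff 6); vs C: C (payoff 1).
The only mutual best response is (C, C); neither player gains by switching there.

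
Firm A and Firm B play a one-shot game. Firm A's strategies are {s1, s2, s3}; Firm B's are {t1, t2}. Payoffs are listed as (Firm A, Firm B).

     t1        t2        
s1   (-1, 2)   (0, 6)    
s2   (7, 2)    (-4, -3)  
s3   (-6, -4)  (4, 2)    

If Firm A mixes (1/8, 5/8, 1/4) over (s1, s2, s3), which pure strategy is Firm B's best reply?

Compute Firm B's expected payoff from each pure strategy against the given mix.
t1: (1/8)·2 + (5/8)·2 + (1/4)·(-4) = 1/2
t2: (1/8)·6 + (5/8)·(-3) + (1/4)·2 = -5/8
Highest expected payoff is 1/2, from t1.

t1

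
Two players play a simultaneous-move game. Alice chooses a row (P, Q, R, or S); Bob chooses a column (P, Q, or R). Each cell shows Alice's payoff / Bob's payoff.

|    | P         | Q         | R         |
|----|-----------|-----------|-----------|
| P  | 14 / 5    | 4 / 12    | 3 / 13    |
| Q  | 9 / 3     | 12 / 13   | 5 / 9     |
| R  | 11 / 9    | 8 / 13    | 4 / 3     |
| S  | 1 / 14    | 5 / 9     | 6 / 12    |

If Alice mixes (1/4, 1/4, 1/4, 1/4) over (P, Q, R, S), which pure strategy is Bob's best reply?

Q

Compute Bob's expected payoff from each pure strategy against the given mix.
P: (1/4)·5 + (1/4)·3 + (1/4)·9 + (1/4)·14 = 31/4
Q: (1/4)·12 + (1/4)·13 + (1/4)·13 + (1/4)·9 = 47/4
R: (1/4)·13 + (1/4)·9 + (1/4)·3 + (1/4)·12 = 37/4
Highest expected payoff is 47/4, from Q.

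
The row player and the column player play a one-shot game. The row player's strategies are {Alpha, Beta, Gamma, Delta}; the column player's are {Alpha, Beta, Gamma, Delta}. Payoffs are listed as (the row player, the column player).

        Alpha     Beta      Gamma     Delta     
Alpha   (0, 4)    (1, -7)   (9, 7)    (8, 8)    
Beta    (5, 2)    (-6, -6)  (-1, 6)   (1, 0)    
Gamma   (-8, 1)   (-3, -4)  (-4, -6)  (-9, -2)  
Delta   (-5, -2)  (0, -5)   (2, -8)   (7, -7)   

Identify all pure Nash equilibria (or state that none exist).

(Alpha, Delta)

A profile is a Nash equilibrium when each player is best-responding to the other.
The row player's best responses — vs Alpha: Beta (payoff 5); vs Beta: Alpha (payoff 1); vs Gamma: Alpha (payoff 9); vs Delta: Alpha (payoff 8).
The column player's best responses — vs Alpha: Delta (payoff 8); vs Beta: Gamma (payoff 6); vs Gamma: Alpha (payoff 1); vs Delta: Alpha (payoff -2).
The only mutual best response is (Alpha, Delta); neither player gains by switching there.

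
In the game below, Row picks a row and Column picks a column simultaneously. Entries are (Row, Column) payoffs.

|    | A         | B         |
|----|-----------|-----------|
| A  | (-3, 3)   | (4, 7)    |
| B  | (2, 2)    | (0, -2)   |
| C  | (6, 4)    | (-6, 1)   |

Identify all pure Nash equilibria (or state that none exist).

A profile is a Nash equilibrium when each player is best-responding to the other.
Row's best responses — vs A: C (payoff 6); vs B: A (payoff 4).
Column's best responses — vs A: B (payoff 7); vs B: A (payoff 2); vs C: A (payoff 4).
Mutual best responses occur at (A, B) and (C, A); at each, neither player gains by switching.

(A, B) and (C, A)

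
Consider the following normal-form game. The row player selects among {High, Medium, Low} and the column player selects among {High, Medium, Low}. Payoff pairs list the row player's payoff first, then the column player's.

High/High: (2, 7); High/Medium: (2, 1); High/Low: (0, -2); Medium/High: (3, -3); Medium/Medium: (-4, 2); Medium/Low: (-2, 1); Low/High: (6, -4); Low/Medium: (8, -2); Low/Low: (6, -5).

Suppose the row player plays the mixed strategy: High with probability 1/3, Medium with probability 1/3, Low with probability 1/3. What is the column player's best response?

Medium

The column player's best reply maximizes expected payoff against the mix.
High: (1/3)·7 + (1/3)·(-3) + (1/3)·(-4) = 0
Medium: (1/3)·1 + (1/3)·2 + (1/3)·(-2) = 1/3
Low: (1/3)·(-2) + (1/3)·1 + (1/3)·(-5) = -2
Highest expected payoff is 1/3, from Medium.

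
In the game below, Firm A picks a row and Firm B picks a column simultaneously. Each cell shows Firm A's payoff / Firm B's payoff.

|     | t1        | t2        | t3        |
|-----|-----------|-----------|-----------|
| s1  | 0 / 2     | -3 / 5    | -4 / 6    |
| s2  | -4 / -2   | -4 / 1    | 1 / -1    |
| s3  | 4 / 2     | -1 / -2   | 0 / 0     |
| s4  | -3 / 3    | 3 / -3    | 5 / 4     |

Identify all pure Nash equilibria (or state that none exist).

(s3, t1) and (s4, t3)

Check mutual best responses: a cell is a NE iff neither player can gain by unilaterally deviating.
Firm A's best responses — vs t1: s3 (payoff 4); vs t2: s4 (payoff 3); vs t3: s4 (payoff 5).
Firm B's best responses — vs s1: t3 (payoff 6); vs s2: t2 (payoff 1); vs s3: t1 (payoff 2); vs s4: t3 (payoff 4).
Mutual best responses occur at (s3, t1) and (s4, t3); at each, neither player gains by switching.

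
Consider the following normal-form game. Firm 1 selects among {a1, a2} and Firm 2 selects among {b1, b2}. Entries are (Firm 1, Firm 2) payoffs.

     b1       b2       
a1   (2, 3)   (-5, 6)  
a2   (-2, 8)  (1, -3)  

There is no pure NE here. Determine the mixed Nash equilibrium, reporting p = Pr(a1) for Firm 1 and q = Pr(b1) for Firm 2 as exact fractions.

In a mixed NE each player is indifferent between their pure strategies, so the opponent's mix sets the indifference.
Firm 2 indifferent between b1 and b2: p·3 + (1−p)·8 = p·6 + (1−p)·(-3) ⟹ 8 + (-5)p = (-3) + 9p ⟹ p = 11/14.
Firm 1 indifferent between a1 and a2: q·2 + (1−q)·(-5) = q·(-2) + (1−q)·1 ⟹ (-5) + 7q = 1 + (-3)q ⟹ q = 3/5.

p = 11/14, q = 3/5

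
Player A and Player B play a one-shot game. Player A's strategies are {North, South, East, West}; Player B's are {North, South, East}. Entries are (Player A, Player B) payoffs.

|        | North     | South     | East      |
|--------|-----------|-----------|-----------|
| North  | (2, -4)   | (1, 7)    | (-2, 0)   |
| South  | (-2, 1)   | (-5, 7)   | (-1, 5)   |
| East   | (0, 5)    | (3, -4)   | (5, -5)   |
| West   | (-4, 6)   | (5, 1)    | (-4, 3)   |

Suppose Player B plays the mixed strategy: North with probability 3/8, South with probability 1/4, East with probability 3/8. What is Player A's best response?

East

Compute Player A's expected payoff from each pure strategy against the given mix.
North: (3/8)·2 + (1/4)·1 + (3/8)·(-2) = 1/4
South: (3/8)·(-2) + (1/4)·(-5) + (3/8)·(-1) = -19/8
East: (3/8)·0 + (1/4)·3 + (3/8)·5 = 21/8
West: (3/8)·(-4) + (1/4)·5 + (3/8)·(-4) = -7/4
Highest expected payoff is 21/8, from East.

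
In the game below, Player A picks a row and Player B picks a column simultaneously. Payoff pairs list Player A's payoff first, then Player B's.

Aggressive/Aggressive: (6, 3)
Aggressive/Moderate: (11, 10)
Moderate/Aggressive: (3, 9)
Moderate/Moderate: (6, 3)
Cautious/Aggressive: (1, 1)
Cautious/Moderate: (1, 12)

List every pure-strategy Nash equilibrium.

(Aggressive, Moderate)

Find each player's best response to every opponent strategy; NE are the intersections.
Player A's best responses — vs Aggressive: Aggressive (payoff 6); vs Moderate: Aggressive (payoff 11).
Player B's best responses — vs Aggressive: Moderate (payoff 10); vs Moderate: Aggressive (payoff 9); vs Cautious: Moderate (payoff 12).
The only mutual best response is (Aggressive, Moderate); neither player gains by switching there.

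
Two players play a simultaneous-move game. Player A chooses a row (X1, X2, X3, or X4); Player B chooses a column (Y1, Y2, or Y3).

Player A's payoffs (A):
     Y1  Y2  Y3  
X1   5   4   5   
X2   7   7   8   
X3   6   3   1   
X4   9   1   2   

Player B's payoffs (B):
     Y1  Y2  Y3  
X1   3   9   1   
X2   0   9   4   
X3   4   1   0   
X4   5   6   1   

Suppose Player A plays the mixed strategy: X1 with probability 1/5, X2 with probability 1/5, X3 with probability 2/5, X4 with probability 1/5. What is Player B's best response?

Player B's best reply maximizes expected payoff against the mix.
Y1: (1/5)·3 + (1/5)·0 + (2/5)·4 + (1/5)·5 = 16/5
Y2: (1/5)·9 + (1/5)·9 + (2/5)·1 + (1/5)·6 = 26/5
Y3: (1/5)·1 + (1/5)·4 + (2/5)·0 + (1/5)·1 = 6/5
Highest expected payoff is 26/5, from Y2.

Y2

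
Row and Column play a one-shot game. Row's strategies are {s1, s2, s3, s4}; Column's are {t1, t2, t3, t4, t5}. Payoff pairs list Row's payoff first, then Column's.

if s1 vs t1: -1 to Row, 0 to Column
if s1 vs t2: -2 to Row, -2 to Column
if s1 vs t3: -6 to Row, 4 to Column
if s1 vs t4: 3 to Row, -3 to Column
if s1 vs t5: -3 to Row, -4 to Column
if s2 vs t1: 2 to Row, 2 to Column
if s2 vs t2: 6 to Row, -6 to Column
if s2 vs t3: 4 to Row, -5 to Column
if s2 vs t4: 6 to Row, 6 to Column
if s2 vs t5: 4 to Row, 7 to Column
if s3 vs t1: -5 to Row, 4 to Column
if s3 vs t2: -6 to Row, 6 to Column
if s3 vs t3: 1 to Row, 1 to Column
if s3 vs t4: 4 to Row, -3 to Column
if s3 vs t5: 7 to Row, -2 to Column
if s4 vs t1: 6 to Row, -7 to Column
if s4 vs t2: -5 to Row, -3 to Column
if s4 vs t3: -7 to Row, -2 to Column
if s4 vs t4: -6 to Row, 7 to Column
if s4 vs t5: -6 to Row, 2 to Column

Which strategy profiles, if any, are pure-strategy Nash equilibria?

No pure-strategy Nash equilibrium

Check mutual best responses: a cell is a NE iff neither player can gain by unilaterally deviating.
Row's best responses — vs t1: s4 (payoff 6); vs t2: s2 (payoff 6); vs t3: s2 (payoff 4); vs t4: s2 (payoff 6); vs t5: s3 (payoff 7).
Column's best responses — vs s1: t3 (payoff 4); vs s2: t5 (payoff 7); vs s3: t2 (payoff 6); vs s4: t4 (payoff 7).
No cell has both players best-responding. For instance, Row's best reply to t4 is s2, but against s2 Column prefers t5 over t4.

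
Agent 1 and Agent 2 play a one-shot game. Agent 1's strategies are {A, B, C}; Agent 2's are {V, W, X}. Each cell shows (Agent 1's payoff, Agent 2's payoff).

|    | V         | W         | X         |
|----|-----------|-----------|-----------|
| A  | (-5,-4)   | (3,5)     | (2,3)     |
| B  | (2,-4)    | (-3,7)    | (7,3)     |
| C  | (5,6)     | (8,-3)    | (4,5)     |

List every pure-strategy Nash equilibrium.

(C, V)

Check mutual best responses: a cell is a NE iff neither player can gain by unilaterally deviating.
Agent 1's best responses — vs V: C (payoff 5); vs W: C (payoff 8); vs X: B (payoff 7).
Agent 2's best responses — vs A: W (payoff 5); vs B: W (payoff 7); vs C: V (payoff 6).
The only mutual best response is (C, V); neither player gains by switching there.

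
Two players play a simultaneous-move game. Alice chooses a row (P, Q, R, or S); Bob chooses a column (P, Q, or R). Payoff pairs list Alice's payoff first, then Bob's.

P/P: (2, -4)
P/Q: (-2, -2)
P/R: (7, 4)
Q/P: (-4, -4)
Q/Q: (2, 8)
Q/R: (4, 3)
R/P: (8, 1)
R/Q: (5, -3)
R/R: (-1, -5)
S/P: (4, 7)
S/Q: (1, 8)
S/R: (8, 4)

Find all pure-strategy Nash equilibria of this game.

A profile is a Nash equilibrium when each player is best-responding to the other.
Alice's best responses — vs P: R (payoff 8); vs Q: R (payoff 5); vs R: S (payoff 8).
Bob's best responses — vs P: R (payoff 4); vs Q: Q (payoff 8); vs R: P (payoff 1); vs S: Q (payoff 8).
The only mutual best response is (R, P); neither player gains by switching there.

(R, P)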